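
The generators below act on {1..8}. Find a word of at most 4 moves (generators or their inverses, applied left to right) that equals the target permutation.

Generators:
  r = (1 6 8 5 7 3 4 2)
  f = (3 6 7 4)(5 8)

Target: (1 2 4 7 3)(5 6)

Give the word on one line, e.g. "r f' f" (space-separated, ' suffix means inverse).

f r'

  after f: (3 6 7 4)(5 8)
  after r': (1 2 4 7 3)(5 6)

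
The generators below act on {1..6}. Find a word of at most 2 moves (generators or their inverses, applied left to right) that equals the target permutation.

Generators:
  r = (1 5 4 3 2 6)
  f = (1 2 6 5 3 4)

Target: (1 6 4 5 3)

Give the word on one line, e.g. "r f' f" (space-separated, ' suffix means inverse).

  after r: (1 5 4 3 2 6)
  after f': (1 6 4 5 3)

r f'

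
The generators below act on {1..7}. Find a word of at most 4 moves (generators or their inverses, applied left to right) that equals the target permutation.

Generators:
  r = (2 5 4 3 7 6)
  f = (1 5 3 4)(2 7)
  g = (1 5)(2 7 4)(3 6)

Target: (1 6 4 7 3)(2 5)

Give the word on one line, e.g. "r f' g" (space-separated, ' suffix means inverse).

  after f': (1 4 3 5)(2 7)
  after g: (1 2 4 6 3)
  after r': (1 6 4 7 3)(2 5)

f' g r'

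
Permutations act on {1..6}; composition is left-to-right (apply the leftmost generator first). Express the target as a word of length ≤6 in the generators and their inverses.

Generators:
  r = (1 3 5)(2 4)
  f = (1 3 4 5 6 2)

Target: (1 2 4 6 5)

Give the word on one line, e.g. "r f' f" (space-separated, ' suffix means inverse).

r' f r' f

  after r': (1 5 3)(2 4)
  after f: (1 6 2 5 4)
  after r': (1 6 4 5 2 3)
  after f: (1 2 4 6 5)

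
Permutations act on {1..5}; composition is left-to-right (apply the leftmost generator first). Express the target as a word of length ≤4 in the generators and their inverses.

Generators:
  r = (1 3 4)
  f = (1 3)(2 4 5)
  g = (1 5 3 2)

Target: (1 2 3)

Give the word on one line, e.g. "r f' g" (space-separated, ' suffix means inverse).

f r f'

  after f: (1 3)(2 4 5)
  after r: (1 4 5 2)
  after f': (1 2 3)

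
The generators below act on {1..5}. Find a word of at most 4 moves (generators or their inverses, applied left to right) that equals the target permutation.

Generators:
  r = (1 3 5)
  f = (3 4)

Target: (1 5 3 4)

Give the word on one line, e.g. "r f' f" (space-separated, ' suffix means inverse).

  after f': (3 4)
  after r': (1 5 3 4)

f' r'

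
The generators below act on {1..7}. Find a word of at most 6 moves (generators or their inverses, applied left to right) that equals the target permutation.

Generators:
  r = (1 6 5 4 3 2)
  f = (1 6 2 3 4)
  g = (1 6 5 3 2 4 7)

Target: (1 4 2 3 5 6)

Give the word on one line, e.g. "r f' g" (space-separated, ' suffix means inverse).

r' f' r f' r

  after r': (1 2 3 4 5 6)
  after f': (1 6 4 5)
  after r: (1 5 6 3 2)
  after f': (1 5)(2 4 3 6)
  after r: (1 4 2 3 5 6)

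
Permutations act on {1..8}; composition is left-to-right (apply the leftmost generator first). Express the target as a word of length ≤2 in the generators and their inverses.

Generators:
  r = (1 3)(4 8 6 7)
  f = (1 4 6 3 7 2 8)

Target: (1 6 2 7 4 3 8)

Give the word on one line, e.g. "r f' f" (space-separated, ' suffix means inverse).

r' f'

  after r': (1 3)(4 7 6 8)
  after f': (1 6 2 7 4 3 8)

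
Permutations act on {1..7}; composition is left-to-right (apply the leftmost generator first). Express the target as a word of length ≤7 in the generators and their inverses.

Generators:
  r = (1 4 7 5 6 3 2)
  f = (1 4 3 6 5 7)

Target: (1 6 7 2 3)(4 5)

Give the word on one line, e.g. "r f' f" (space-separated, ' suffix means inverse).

  after f: (1 4 3 6 5 7)
  after f: (1 3 5)(4 6 7)
  after r': (1 6 4 5 2 3 7)
  after r': (1 5 3 4 7 2 6)
  after f': (1 6 7 2 3)(4 5)

f f r' r' f'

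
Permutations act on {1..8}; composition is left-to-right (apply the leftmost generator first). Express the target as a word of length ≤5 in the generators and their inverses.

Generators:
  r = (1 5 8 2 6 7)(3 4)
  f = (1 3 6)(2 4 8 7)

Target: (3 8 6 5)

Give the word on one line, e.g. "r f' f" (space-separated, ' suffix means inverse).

r f f f r'

  after r: (1 5 8 2 6 7)(3 4)
  after f: (1 5 7 3 8 4 6 2)
  after f: (1 5 2 3 7 6 4)
  after f: (1 5 4 3 2 6 8 7)
  after r': (3 8 6 5)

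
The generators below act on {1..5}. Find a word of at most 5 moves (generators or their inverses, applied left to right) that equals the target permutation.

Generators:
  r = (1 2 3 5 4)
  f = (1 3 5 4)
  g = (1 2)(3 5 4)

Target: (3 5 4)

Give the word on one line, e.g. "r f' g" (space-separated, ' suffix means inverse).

f g' r

  after f: (1 3 5 4)
  after g': (1 4 2)
  after r: (3 5 4)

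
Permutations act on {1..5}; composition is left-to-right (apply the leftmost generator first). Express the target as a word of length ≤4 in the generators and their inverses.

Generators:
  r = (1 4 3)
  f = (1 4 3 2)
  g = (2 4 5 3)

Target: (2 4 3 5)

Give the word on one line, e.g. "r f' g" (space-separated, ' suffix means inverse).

f' g f r

  after f': (1 2 3 4)
  after g: (1 4)(3 5)
  after f: (1 3 5 2)
  after r: (2 4 3 5)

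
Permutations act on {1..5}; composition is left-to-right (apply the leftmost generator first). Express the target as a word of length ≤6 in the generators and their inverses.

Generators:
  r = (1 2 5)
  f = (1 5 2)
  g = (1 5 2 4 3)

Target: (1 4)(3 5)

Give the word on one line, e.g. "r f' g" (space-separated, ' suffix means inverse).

  after f: (1 5 2)
  after g': (2 3 4)
  after g': (1 3 2 4 5)
  after g': (1 4)(3 5)

f g' g' g'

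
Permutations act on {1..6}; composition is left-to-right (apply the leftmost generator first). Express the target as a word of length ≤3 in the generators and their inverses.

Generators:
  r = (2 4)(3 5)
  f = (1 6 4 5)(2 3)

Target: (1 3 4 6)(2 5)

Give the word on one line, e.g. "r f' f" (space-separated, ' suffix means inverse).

  after f': (1 5 4 6)(2 3)
  after r: (1 3 4 6)(2 5)

f' r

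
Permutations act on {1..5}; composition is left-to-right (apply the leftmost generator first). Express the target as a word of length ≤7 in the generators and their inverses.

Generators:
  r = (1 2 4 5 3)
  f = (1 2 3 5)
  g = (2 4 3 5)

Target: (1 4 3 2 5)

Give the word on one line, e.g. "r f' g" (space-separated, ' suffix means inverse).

  after r': (1 3 5 4 2)
  after g': (1 4 5 2)
  after g': (1 2)(3 4)
  after f: (1 3 4 5)
  after g': (1 4 3 2 5)

r' g' g' f g'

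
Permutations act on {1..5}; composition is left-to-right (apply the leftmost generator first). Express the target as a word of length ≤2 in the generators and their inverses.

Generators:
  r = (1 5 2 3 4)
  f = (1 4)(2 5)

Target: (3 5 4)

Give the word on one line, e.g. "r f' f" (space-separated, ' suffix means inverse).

r' f

  after r': (1 4 3 2 5)
  after f: (3 5 4)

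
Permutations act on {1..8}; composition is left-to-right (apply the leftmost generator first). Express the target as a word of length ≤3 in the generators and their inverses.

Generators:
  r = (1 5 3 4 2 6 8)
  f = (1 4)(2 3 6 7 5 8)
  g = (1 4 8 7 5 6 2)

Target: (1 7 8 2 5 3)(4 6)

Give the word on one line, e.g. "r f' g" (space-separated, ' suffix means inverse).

r g'

  after r: (1 5 3 4 2 6 8)
  after g': (1 7 8 2 5 3)(4 6)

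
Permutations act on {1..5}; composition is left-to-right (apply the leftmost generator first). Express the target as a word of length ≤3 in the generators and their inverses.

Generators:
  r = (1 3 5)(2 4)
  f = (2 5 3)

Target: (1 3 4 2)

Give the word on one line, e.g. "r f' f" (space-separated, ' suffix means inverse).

  after f': (2 3 5)
  after f': (2 5 3)
  after r: (1 3 4 2)

f' f' r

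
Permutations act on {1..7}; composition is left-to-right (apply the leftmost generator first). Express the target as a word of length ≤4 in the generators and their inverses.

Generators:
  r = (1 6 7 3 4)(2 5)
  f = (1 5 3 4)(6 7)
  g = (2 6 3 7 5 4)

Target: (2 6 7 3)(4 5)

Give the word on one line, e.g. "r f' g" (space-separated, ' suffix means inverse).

  after r': (1 4 3 7 6)(2 5)
  after f: (2 3 6 5)
  after g': (2 6 7 3)(4 5)

r' f g'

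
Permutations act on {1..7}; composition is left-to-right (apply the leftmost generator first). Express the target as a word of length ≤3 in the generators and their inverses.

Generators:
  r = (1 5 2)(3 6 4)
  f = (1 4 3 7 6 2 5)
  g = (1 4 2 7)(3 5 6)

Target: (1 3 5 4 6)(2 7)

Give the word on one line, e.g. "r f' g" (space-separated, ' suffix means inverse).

  after r: (1 5 2)(3 6 4)
  after g': (1 3 5 4 6)(2 7)

r g'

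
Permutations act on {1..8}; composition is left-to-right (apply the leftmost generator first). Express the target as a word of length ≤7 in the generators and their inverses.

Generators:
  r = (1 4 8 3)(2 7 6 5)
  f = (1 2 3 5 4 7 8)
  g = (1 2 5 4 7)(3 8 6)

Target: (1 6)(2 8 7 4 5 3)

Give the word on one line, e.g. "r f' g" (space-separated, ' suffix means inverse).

  after f: (1 2 3 5 4 7 8)
  after f: (1 3 4 8 2 5 7)
  after g: (1 8 5)(2 4 6 3 7)
  after g: (1 6 8 4 3)(2 7 5)
  after f: (1 6)(2 8 7 4 5 3)

f f g g f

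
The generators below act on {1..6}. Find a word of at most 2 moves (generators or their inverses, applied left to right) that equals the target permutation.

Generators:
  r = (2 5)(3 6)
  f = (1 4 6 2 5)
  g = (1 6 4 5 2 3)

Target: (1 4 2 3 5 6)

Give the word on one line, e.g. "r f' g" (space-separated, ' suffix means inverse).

  after g: (1 6 4 5 2 3)
  after f': (1 4 2 3 5 6)

g f'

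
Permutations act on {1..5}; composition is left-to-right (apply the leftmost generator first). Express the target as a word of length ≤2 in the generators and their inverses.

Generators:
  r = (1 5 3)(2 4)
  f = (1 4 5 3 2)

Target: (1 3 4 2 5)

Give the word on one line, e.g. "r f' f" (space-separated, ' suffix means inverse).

f' f'

  after f': (1 2 3 5 4)
  after f': (1 3 4 2 5)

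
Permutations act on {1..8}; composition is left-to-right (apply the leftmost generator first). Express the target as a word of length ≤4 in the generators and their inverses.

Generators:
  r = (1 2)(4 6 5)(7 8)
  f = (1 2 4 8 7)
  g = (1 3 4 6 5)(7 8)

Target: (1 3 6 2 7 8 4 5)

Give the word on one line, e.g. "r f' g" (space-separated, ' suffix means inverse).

  after g: (1 3 4 6 5)(7 8)
  after r: (1 3 6 4 5 2)
  after f': (1 3 6 2 7 8 4 5)

g r f'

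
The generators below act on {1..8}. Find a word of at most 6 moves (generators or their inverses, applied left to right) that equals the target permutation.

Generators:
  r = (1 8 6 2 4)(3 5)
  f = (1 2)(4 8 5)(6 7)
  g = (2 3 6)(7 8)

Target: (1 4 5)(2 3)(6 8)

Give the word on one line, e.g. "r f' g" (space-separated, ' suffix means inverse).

f' g' f g f'

  after f': (1 2)(4 5 8)(6 7)
  after g': (1 6 8 4 5 7 3 2)
  after f: (1 7 3)(5 6)
  after g: (1 8 7 6 5 2 3)
  after f': (1 4 5)(2 3)(6 8)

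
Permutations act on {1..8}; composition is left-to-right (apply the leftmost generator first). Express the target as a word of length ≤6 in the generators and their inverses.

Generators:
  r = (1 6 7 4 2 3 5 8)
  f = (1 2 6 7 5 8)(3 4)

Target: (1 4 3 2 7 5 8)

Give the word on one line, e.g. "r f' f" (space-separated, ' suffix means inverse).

f' r' r' f'

  after f': (1 8 5 7 6 2)(3 4)
  after r': (1 5 6 4 2 8 3 7)
  after r': (1 3 6 7 8 2 5)
  after f': (1 4 3 2 7 5 8)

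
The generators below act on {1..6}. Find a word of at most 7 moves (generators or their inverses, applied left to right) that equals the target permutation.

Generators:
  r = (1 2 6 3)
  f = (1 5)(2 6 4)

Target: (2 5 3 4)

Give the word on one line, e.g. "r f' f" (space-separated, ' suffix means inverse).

  after f': (1 5)(2 4 6)
  after f': (2 6 4)
  after f': (1 5)
  after r': (1 5 3 6 2)
  after f: (2 5 3 4)

f' f' f' r' f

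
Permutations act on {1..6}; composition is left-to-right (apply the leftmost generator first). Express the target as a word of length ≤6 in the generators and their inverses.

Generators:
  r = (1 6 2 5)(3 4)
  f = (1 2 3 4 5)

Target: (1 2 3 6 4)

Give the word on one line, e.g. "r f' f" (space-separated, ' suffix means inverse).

f r f' r' f'

  after f: (1 2 3 4 5)
  after r: (1 5 6 2 4)
  after f': (1 4 5 6)(2 3)
  after r': (1 3 6 5)(2 4)
  after f': (1 2 3 6 4)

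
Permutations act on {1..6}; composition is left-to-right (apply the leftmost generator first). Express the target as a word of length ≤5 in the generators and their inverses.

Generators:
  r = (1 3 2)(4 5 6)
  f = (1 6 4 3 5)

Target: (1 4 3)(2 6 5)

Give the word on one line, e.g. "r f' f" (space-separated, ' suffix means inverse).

f r' f' f'

  after f: (1 6 4 3 5)
  after r': (1 5 2 3 4)
  after f': (1 3 6)(2 4 5)
  after f': (1 4 3)(2 6 5)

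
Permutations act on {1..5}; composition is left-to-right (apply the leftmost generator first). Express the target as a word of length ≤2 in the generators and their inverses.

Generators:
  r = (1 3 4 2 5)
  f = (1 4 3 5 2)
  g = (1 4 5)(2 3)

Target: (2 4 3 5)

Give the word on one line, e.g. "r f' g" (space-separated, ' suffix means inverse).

g f'

  after g: (1 4 5)(2 3)
  after f': (2 4 3 5)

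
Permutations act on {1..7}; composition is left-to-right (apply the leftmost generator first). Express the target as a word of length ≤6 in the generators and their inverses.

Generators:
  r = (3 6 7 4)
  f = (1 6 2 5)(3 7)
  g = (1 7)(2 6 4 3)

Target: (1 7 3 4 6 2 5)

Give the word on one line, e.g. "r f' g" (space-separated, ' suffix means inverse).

  after f': (1 5 2 6)(3 7)
  after g': (1 5 3)(4 6 7)
  after f: (2 5 7 4)(3 6)
  after g: (1 7 3 4 6 2 5)

f' g' f g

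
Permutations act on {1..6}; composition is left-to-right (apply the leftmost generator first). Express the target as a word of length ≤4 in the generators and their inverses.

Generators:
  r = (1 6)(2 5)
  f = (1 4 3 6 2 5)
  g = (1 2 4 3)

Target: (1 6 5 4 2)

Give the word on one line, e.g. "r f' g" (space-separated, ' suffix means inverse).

g' r g r

  after g': (1 3 4 2)
  after r: (1 3 4 5 2 6)
  after g: (2 6)(4 5)
  after r: (1 6 5 4 2)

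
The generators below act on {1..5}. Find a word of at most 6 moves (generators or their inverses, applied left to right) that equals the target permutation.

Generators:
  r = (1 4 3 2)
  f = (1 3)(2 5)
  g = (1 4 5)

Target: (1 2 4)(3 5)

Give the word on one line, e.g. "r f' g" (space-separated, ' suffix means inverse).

  after r': (1 2 3 4)
  after r': (1 3)(2 4)
  after g: (1 3 4 2 5)
  after g: (1 3 5 4 2)
  after r: (1 2 4)(3 5)

r' r' g g r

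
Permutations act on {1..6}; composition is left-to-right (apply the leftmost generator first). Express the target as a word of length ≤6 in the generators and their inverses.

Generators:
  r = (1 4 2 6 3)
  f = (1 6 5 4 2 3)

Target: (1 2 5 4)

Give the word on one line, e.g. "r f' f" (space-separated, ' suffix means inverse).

f' r f' f'

  after f': (1 3 2 4 5 6)
  after r: (3 6 4 5)
  after f': (1 3)(2 4 6 5)
  after f': (1 2 5 4)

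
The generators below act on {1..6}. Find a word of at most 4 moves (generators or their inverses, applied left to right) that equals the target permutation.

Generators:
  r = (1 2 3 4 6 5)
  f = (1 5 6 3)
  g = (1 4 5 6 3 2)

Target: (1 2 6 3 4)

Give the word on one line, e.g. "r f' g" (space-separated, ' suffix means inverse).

  after g: (1 4 5 6 3 2)
  after g: (1 5 3)(2 4 6)
  after f': (2 4 5 6)
  after r: (1 2 6 3 4)

g g f' r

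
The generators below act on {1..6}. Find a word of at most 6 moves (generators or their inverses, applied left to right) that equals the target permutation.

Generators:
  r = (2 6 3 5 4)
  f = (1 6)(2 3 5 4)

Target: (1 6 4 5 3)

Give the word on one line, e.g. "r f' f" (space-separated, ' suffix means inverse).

  after r: (2 6 3 5 4)
  after f': (1 6 2)
  after r': (1 2)(3 6 4 5)
  after f: (1 3)(2 6)
  after r': (1 6 4 5 3)

r f' r' f r'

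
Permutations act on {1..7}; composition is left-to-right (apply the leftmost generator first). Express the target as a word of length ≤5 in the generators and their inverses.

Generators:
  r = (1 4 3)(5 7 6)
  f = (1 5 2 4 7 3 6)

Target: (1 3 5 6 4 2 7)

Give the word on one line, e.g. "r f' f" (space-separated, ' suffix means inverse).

r f' f' f' r'

  after r: (1 4 3)(5 7 6)
  after f': (1 2 5 4 7 3 6)
  after f': (1 5 2)
  after f': (2 6 3 7 4)
  after r': (1 3 5 6 4 2 7)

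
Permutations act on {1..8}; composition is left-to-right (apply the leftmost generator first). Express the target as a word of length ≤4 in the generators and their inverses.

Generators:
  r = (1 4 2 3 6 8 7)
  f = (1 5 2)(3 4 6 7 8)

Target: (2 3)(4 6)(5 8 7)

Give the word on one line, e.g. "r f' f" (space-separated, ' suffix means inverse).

  after f': (1 2 5)(3 8 7 6 4)
  after f': (1 5 2)(3 7 4 8 6)
  after r: (1 5 3)(2 4 7)
  after f': (2 3)(4 6)(5 8 7)

f' f' r f'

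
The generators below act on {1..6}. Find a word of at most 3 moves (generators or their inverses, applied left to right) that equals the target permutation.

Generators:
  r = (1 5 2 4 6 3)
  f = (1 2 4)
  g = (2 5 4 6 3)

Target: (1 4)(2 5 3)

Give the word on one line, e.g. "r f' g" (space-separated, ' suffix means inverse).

  after r: (1 5 2 4 6 3)
  after g': (1 2 5 3)
  after f: (1 4)(2 5 3)

r g' f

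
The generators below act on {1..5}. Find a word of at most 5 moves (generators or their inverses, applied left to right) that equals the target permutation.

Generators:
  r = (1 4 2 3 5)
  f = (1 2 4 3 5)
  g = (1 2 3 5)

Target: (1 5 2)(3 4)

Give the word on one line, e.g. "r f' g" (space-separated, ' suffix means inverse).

  after g: (1 2 3 5)
  after g: (1 3)(2 5)
  after f: (1 5 4 3 2)
  after r': (1 3 4 2 5)
  after g: (1 5 2)(3 4)

g g f r' g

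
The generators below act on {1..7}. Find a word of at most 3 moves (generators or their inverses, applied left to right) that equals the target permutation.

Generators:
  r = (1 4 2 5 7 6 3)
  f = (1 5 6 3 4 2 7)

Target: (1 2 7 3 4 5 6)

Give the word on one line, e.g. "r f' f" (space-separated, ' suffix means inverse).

  after r: (1 4 2 5 7 6 3)
  after r: (1 2 7 3 4 5 6)

r r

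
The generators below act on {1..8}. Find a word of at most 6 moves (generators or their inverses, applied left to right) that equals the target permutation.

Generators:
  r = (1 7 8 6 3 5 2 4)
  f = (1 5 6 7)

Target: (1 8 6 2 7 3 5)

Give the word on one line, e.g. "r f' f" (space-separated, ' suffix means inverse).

  after r: (1 7 8 6 3 5 2 4)
  after f: (2 4 5)(3 6)(7 8)
  after r: (1 7 6 5 4 2)
  after r: (1 8 6 2 7 3 5)

r f r r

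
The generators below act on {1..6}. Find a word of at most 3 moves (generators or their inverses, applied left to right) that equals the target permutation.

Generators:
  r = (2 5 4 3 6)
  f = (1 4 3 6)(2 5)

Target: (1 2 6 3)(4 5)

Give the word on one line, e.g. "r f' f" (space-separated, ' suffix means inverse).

  after r': (2 6 3 4 5)
  after f': (1 6 4 2 3)
  after r: (1 2 6 3)(4 5)

r' f' r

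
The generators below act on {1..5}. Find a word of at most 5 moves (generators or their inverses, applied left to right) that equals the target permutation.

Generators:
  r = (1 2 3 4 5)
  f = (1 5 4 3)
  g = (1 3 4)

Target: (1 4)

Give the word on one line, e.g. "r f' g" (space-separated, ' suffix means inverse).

  after g: (1 3 4)
  after r': (1 2)(4 5)
  after f: (1 2 5 3)
  after r: (1 3 2)(4 5)
  after r: (1 4)

g r' f r r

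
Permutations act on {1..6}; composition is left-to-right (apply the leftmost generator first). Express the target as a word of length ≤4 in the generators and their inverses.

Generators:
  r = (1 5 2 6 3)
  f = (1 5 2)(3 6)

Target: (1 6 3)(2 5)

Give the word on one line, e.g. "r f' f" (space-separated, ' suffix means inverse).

r' r' f' r'

  after r': (1 3 6 2 5)
  after r': (1 6 5 3 2)
  after f': (1 3 5 6)
  after r': (1 6 3)(2 5)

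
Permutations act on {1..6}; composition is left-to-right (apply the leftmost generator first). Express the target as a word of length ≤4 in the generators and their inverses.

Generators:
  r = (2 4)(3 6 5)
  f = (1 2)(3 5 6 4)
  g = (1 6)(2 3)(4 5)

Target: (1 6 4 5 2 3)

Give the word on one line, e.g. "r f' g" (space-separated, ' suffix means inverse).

  after r': (2 4)(3 5 6)
  after r': (3 6 5)
  after g': (1 6 4 5 2 3)

r' r' g'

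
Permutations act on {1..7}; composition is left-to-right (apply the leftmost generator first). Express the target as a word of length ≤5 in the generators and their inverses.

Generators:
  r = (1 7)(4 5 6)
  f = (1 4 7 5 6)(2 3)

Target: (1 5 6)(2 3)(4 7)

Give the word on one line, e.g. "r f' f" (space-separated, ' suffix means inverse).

  after r: (1 7)(4 5 6)
  after f': (1 4 7 6)(2 3)
  after r': (1 6 7 5 4)(2 3)
  after r': (1 5 6)(2 3)(4 7)

r f' r' r'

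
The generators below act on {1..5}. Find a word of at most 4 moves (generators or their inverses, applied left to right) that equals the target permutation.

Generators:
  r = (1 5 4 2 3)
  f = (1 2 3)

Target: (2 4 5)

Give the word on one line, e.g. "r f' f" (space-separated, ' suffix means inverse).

r' f

  after r': (1 3 2 4 5)
  after f: (2 4 5)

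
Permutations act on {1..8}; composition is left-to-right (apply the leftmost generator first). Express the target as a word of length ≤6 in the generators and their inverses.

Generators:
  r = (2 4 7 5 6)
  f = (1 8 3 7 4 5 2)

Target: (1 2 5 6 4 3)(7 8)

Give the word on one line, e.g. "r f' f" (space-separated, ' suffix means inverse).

f' f' r r

  after f': (1 2 5 4 7 3 8)
  after f': (1 5 7 8 2 4 3)
  after r: (1 6 2 7 8 4 3)
  after r: (1 2 5 6 4 3)(7 8)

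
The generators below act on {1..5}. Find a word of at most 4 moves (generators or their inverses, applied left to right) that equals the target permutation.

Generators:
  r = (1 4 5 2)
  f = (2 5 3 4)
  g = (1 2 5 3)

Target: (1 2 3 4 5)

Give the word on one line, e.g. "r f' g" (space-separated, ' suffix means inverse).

  after r': (1 2 5 4)
  after f': (1 4)(3 5)
  after g: (1 4 2 5)
  after f: (1 2 3 4 5)

r' f' g f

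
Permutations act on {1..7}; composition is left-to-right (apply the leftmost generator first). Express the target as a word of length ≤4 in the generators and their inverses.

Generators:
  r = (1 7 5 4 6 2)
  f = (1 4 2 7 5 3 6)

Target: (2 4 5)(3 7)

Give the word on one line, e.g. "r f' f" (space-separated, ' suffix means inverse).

  after f: (1 4 2 7 5 3 6)
  after f: (1 2 5 6 4 7 3)
  after r: (2 4 5)(3 7)

f f r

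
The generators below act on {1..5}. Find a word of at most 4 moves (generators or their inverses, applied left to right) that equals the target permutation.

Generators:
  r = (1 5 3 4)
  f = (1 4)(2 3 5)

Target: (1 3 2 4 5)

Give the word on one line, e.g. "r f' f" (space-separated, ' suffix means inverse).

f r f' r'

  after f: (1 4)(2 3 5)
  after r: (2 4 5)
  after f': (1 4 3 2)
  after r': (1 3 2 4 5)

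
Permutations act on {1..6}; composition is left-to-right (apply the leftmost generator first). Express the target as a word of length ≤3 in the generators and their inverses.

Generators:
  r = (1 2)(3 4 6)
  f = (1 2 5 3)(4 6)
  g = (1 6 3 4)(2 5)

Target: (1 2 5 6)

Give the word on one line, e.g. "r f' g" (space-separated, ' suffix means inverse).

r' f g'

  after r': (1 2)(3 6 4)
  after f: (1 5 3 4)
  after g': (1 2 5 6)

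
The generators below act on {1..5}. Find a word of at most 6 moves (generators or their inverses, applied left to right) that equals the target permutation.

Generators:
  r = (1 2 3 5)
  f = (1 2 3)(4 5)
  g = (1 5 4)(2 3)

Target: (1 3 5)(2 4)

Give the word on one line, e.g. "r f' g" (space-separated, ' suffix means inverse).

  after g': (1 4 5)(2 3)
  after r': (1 4 3)
  after r': (1 4 2)(3 5)
  after g': (1 5 2 4 3)
  after r': (1 3 5)(2 4)

g' r' r' g' r'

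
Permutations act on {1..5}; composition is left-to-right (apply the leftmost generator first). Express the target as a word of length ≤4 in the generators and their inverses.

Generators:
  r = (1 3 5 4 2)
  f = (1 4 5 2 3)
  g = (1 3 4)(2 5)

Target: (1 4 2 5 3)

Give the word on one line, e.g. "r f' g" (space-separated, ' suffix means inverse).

r' f g' g'

  after r': (1 2 4 5 3)
  after f: (1 3 4 2 5)
  after g': (4 5)
  after g': (1 4 2 5 3)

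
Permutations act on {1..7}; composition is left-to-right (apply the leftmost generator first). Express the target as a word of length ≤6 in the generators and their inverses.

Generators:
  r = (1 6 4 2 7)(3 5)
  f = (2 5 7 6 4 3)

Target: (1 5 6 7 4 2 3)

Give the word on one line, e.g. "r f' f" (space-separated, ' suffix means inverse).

r f r f

  after r: (1 6 4 2 7)(3 5)
  after f: (1 4 5 2 6 3 7)
  after r: (1 2 4 3)(5 7 6)
  after f: (1 5 6 7 4 2 3)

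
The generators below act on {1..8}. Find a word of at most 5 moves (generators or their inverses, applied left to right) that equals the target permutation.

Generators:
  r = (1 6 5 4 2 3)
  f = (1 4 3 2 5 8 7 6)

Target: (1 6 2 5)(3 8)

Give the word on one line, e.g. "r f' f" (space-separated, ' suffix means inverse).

  after r: (1 6 5 4 2 3)
  after f': (1 7 8 5)(2 4 3 6)
  after r: (1 7 8 4)(3 5 6)
  after f: (1 6 2 5)(3 8)

r f' r f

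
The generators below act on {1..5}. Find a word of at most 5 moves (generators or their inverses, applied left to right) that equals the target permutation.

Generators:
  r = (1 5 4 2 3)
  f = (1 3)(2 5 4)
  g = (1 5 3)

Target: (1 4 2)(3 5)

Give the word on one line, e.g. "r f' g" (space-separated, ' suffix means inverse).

  after g: (1 5 3)
  after r: (1 4 2 3 5)
  after r: (1 2)(3 4)
  after g': (1 2 3 4 5)
  after f': (1 4 2)(3 5)

g r r g' f'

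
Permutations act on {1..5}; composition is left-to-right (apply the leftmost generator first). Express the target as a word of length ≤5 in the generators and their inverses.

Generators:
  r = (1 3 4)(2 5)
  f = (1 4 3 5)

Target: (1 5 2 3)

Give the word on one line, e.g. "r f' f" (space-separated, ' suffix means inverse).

  after r': (1 4 3)(2 5)
  after f': (2 3 5)
  after r': (1 4 3 2)
  after r': (1 3 5 2 4)
  after f: (1 5 2 3)

r' f' r' r' f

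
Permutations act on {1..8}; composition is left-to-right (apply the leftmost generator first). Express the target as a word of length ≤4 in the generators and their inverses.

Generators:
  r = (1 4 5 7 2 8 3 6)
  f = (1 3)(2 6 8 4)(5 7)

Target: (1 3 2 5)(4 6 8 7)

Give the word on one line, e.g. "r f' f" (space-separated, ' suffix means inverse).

r' r'

  after r': (1 6 3 8 2 7 5 4)
  after r': (1 3 2 5)(4 6 8 7)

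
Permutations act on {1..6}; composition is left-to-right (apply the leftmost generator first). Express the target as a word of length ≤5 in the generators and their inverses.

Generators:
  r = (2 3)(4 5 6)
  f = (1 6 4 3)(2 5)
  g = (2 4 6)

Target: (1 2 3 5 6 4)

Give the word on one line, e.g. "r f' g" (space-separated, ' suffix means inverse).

  after f': (1 3 4 6)(2 5)
  after r: (1 2 6)(3 5)
  after f': (1 5 4 6 3 2)
  after f': (1 2 3 5 6 4)

f' r f' f'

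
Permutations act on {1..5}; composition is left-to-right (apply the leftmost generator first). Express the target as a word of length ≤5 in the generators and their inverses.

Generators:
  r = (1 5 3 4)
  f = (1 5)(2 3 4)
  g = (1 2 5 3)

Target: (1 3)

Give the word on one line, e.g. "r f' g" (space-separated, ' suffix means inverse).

g r g f' g'

  after g: (1 2 5 3)
  after r: (1 2 3 5 4)
  after g: (1 5 4 2)
  after f': (2 5 3)
  after g': (1 3)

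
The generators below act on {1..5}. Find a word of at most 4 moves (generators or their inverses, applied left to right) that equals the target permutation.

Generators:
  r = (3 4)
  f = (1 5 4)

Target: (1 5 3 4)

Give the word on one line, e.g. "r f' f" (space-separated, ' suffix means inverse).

  after f': (1 4 5)
  after f': (1 5 4)
  after r': (1 5 3 4)

f' f' r'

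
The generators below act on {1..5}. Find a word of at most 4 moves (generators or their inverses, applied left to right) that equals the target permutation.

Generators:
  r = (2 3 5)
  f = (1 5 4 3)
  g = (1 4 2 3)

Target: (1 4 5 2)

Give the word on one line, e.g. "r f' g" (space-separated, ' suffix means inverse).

  after r: (2 3 5)
  after g: (1 4 2)(3 5)
  after r': (1 4 5 2)

r g r'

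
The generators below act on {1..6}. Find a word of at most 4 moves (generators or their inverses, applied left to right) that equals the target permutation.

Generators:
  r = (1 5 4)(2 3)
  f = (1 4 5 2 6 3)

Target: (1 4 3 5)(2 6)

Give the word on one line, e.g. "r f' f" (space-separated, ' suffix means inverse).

r f'

  after r: (1 5 4)(2 3)
  after f': (1 4 3 5)(2 6)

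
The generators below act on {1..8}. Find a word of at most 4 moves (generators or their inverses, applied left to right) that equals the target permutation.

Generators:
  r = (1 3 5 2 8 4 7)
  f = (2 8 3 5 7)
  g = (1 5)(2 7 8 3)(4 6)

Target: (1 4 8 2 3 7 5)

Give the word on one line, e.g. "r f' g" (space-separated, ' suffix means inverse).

r f' r f

  after r: (1 3 5 2 8 4 7)
  after f': (1 8 4 5 7)
  after r: (1 4 2 8 7 3 5)
  after f: (1 4 8 2 3 7 5)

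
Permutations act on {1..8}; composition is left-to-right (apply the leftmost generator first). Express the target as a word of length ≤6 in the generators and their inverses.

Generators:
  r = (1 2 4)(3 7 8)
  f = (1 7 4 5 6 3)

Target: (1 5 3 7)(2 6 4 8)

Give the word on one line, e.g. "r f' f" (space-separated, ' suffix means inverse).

  after r: (1 2 4)(3 7 8)
  after f: (1 2 5 6 3 4 7 8)
  after r': (2 5 6 8 4 3)
  after r': (1 4 8 2 5 6 7 3)
  after f: (1 5 3 7)(2 6 4 8)

r f r' r' f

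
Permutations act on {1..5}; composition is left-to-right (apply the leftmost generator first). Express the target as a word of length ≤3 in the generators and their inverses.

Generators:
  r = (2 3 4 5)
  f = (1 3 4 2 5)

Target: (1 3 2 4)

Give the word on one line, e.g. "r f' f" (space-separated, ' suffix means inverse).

r f

  after r: (2 3 4 5)
  after f: (1 3 2 4)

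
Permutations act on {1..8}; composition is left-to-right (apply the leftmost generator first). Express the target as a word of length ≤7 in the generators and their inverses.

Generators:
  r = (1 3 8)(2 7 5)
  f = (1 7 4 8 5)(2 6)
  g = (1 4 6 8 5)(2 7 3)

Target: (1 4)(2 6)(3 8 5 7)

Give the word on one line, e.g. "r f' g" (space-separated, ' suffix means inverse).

g g g f' r

  after g: (1 4 6 8 5)(2 7 3)
  after g: (1 6 5 4 8)(2 3 7)
  after g: (1 8 4 5 6)
  after f': (1 4 8 7)(2 6 5)
  after r: (1 4)(2 6)(3 8 5 7)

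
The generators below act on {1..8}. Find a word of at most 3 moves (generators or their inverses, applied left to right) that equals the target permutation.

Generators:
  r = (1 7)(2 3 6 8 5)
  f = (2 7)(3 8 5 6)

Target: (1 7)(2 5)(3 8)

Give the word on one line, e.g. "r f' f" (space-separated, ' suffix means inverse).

f' f' r'

  after f': (2 7)(3 6 5 8)
  after f': (3 5)(6 8)
  after r': (1 7)(2 5)(3 8)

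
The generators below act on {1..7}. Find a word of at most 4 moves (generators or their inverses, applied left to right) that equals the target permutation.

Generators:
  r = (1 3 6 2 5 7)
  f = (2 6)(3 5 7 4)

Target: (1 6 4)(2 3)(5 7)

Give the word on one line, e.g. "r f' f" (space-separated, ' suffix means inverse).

  after r: (1 3 6 2 5 7)
  after f: (1 5 4 3 2 7)
  after r': (1 2 5 4)(3 6)
  after f': (1 6 4)(2 3)(5 7)

r f r' f'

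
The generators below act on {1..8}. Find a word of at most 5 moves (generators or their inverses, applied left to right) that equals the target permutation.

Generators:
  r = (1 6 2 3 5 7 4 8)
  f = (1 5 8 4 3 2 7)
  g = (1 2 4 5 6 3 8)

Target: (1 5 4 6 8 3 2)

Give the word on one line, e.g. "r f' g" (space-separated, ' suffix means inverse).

r g r

  after r: (1 6 2 3 5 7 4 8)
  after g: (1 3 6 4)(2 8)(5 7)
  after r: (1 5 4 6 8 3 2)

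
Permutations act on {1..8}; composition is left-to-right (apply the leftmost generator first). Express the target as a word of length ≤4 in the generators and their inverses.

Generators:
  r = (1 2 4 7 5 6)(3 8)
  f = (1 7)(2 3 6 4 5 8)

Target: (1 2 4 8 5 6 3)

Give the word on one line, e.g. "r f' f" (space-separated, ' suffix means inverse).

r' f r'

  after r': (1 6 5 7 4 2)(3 8)
  after f: (1 4 3 2 7 5)(6 8)
  after r': (1 2 4 8 5 6 3)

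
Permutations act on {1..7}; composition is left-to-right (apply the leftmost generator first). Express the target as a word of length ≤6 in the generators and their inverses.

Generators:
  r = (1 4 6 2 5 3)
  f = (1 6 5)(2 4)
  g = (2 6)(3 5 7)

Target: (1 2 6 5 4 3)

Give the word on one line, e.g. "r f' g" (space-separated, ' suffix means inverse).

  after g': (2 6)(3 7 5)
  after r: (1 4 6 5)(3 7)
  after g: (1 4 2 6 7 5)
  after r: (1 6 7 3)(4 5)
  after g': (1 2 6 5 4 3)

g' r g r g'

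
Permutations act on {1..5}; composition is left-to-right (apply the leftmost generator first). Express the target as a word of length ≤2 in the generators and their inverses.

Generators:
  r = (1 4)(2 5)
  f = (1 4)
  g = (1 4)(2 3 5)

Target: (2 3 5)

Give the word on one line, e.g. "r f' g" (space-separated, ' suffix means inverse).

  after f': (1 4)
  after g: (2 3 5)

f' g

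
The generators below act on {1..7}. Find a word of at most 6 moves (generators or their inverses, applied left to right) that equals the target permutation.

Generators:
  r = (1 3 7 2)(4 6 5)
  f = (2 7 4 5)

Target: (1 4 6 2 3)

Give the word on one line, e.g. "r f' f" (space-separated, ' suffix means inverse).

  after f: (2 7 4 5)
  after r': (1 2 3)(4 6)(5 7)
  after f': (1 5 2 3)(4 6 7)
  after f': (1 4 6 2 3)

f r' f' f'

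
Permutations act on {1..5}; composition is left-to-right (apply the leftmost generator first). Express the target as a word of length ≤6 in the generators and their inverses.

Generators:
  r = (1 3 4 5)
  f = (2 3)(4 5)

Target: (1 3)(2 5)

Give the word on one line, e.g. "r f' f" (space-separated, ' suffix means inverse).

  after r: (1 3 4 5)
  after f: (1 2 3 5)
  after r: (1 2 4 5 3)
  after f': (1 3)(2 5)

r f r f'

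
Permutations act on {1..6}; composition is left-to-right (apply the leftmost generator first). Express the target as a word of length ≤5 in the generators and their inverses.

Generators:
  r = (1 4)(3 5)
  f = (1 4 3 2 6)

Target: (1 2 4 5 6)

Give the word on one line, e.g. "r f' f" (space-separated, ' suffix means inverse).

  after r': (1 4)(3 5)
  after f: (1 3 5 2 6)
  after f: (1 2)(3 5 6 4)
  after r': (1 2 4 5 6)

r' f f r'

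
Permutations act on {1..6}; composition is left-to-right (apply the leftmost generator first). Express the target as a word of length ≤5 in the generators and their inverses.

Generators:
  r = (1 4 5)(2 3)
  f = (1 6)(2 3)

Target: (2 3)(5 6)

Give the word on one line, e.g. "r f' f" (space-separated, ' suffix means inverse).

r f' r'

  after r: (1 4 5)(2 3)
  after f': (1 4 5 6)
  after r': (2 3)(5 6)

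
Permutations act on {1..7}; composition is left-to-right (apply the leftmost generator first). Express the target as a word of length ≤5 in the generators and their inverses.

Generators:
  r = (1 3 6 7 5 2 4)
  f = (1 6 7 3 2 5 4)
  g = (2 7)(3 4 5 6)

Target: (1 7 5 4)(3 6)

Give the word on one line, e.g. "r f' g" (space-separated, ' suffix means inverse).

f' g' f g

  after f': (1 4 5 2 3 7 6)
  after g': (1 3 2 6)(5 7)
  after f: (1 2 7 4)(3 5)
  after g: (1 7 5 4)(3 6)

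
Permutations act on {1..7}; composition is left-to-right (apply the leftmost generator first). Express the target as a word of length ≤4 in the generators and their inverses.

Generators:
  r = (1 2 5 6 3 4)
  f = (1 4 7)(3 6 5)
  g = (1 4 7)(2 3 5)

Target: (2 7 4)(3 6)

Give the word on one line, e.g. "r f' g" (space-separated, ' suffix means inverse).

r' g'

  after r': (1 4 3 6 5 2)
  after g': (2 7 4)(3 6)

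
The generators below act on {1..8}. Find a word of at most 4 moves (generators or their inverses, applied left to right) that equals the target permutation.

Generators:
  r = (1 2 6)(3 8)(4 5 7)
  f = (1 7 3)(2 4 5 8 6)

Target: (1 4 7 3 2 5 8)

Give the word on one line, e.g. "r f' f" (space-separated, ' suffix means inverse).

  after f: (1 7 3)(2 4 5 8 6)
  after r': (1 5 3 6)(2 7 8)
  after r': (1 4 7 3 2 5 8)

f r' r'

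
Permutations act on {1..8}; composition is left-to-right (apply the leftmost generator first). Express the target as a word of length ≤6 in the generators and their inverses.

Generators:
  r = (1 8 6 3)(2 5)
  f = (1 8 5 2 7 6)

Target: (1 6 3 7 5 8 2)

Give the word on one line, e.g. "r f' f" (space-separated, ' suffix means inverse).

r' r' r' f' f'

  after r': (1 3 6 8)(2 5)
  after r': (1 6)(3 8)
  after r': (1 8 6 3)(2 5)
  after f': (2 8 7)(3 6)
  after f': (1 6 3 7 5 8 2)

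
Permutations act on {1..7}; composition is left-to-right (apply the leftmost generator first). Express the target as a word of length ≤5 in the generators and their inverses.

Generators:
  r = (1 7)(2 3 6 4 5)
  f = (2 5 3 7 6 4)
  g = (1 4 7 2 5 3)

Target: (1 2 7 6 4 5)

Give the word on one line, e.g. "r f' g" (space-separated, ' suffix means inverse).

  after r: (1 7)(2 3 6 4 5)
  after f': (1 3 7)(2 5 4)
  after r': (1 2 4 5 6 3)
  after f: (1 5 4 3)(6 7)
  after g': (1 2 7 6 4 5)

r f' r' f g'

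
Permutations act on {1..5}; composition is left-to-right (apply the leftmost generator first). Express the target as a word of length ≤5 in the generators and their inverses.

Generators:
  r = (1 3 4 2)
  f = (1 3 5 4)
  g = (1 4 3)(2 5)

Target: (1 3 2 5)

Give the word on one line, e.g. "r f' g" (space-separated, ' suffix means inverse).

f' g' f g f

  after f': (1 4 5 3)
  after g': (2 5 4)
  after f: (1 3 5)(2 4)
  after g: (2 3)(4 5)
  after f: (1 3 2 5)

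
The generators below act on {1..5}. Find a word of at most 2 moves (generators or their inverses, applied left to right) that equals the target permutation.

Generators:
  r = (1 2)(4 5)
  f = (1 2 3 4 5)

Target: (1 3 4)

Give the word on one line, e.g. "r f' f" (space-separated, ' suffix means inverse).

r' f

  after r': (1 2)(4 5)
  after f: (1 3 4)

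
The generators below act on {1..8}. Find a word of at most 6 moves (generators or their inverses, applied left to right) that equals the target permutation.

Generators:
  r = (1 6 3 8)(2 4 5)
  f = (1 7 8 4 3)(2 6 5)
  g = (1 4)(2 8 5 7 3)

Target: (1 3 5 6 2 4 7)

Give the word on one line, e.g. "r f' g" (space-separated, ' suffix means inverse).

  after g': (1 4)(2 3 7 5 8)
  after r: (1 5)(2 8 4 6 3 7)
  after r: (1 2)(3 7 4)(5 6 8)
  after g': (1 3 5 6 2 4 7)

g' r r g'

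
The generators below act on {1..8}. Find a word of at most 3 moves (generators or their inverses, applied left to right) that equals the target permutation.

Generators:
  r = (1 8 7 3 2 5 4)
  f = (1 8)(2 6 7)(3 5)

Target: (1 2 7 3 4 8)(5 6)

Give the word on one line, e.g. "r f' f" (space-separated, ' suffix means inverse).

f r f

  after f: (1 8)(2 6 7)(3 5)
  after r: (1 7 5 2 6 3 4)
  after f: (1 2 7 3 4 8)(5 6)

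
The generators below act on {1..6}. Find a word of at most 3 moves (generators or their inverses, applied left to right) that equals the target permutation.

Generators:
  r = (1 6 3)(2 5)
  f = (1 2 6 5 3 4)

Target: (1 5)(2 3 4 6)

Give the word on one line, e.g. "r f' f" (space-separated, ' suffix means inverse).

f r

  after f: (1 2 6 5 3 4)
  after r: (1 5)(2 3 4 6)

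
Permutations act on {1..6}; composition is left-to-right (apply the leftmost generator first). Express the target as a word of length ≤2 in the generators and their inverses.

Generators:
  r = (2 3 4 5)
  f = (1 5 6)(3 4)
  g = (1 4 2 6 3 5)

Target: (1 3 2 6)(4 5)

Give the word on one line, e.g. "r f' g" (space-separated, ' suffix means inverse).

  after f': (1 6 5)(3 4)
  after g: (1 3 2 6)(4 5)

f' g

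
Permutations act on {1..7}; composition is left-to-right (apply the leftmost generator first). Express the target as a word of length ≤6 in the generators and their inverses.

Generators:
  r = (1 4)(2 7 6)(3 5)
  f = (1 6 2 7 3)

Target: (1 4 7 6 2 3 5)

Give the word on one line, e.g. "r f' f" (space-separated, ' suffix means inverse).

  after r: (1 4)(2 7 6)(3 5)
  after f: (1 4 6 7 2 3 5)
  after r: (2 5 4)
  after r: (1 4 7 6 2 3 5)

r f r r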